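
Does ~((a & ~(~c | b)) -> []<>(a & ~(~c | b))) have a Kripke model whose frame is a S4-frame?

1. ~((a & ~(~c | b)) -> []<>(a & ~(~c | b))), u
2. a & ~(~c | b), u   [~->-rule on 1]
3. ~[]<>(a & ~(~c | b)), u   [~->-rule on 1]
4. a, u   [&-rule on 2]
5. ~(~c | b), u   [&-rule on 2]
6. c, u   [~|-rule on 5]
7. ~b, u   [~|-rule on 5]
8. ~<>(a & ~(~c | b)), v   [~[]-rule on 3: fresh world v, uRv]
9. ~(a & ~(~c | b)), v   [~<>-rule on 8 via vRv]
10. ~c | b, v   [~&-rule on 9 (branches; this branch)]
11. b, v   [|-rule on 10 (branches; this branch)]
Accessibility: uRu, uRv, vRv

Satisfiable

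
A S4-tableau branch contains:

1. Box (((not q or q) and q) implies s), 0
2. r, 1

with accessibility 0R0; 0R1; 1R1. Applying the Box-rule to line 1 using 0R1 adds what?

((not q or q) and q) implies s, 1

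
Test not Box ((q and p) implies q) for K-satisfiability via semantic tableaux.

1. not Box ((q and p) implies q), w0
2. not ((q and p) implies q), w1
3. q and p, w1
4. not q, w1
5. q, w1
6. p, w1
Accessibility: w0Rw1
Branch closes: q and not q both at w1.
Every branch closes; the branch above is one of them.

No, unsatisfiable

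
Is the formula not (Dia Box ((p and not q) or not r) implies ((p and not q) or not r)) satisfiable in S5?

No, unsatisfiable

1. not (Dia Box ((p and not q) or not r) implies ((p and not q) or not r)), 0
2. Dia Box ((p and not q) or not r), 0
3. not ((p and not q) or not r), 0
4. not (p and not q), 0
5. r, 0
6. q, 0
7. Box ((p and not q) or not r), 1
8. (p and not q) or not r, 0
9. (p and not q) or not r, 1
10. p and not q, 0
11. p, 0
12. not q, 0
Accessibility: 0R0, 0R1, 1R0, 1R1
Branch closes: q and not q both at 0.
Every branch closes; the branch above is one of them.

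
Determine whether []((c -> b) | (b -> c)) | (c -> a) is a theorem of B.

Valid in B

Tableau for the negation ~([]((c -> b) | (b -> c)) | (c -> a)):
1. ~([]((c -> b) | (b -> c)) | (c -> a)), 0
2. ~[]((c -> b) | (b -> c)), 0   [~|-rule on 1]
3. ~(c -> a), 0   [~|-rule on 1]
4. c, 0   [~->-rule on 3]
5. ~a, 0   [~->-rule on 3]
6. ~((c -> b) | (b -> c)), 1   [~[]-rule on 2: fresh world 1, 0R1]
7. ~(c -> b), 1   [~|-rule on 6]
8. ~(b -> c), 1   [~|-rule on 6]
9. c, 1   [~->-rule on 7]
10. ~b, 1   [~->-rule on 7]
11. b, 1   [~->-rule on 8]
12. ~c, 1   [~->-rule on 8]
Accessibility: 0R0, 0R1, 1R0, 1R1
Branch closes: b and ~b both at 1.
All branches of the negation close; one closing branch shown above.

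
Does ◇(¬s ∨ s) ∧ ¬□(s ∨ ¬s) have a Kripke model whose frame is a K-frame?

Unsatisfiable

1. ◇(¬s ∨ s) ∧ ¬□(s ∨ ¬s), w0
2. ◇(¬s ∨ s), w0
3. ¬□(s ∨ ¬s), w0
4. ¬s ∨ s, w1
5. s, w1
6. ¬(s ∨ ¬s), w2
7. ¬s, w2
8. s, w2
Accessibility: w0Rw1, w0Rw2
Branch closes: s and ¬s both at w2.
Every branch closes; the branch above is one of them.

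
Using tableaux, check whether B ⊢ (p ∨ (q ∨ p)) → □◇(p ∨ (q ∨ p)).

Yes, valid

Tableau for the negation ¬((p ∨ (q ∨ p)) → □◇(p ∨ (q ∨ p))):
1. ¬((p ∨ (q ∨ p)) → □◇(p ∨ (q ∨ p))), w0
2. p ∨ (q ∨ p), w0
3. ¬□◇(p ∨ (q ∨ p)), w0
4. q ∨ p, w0
5. q, w0
6. ¬◇(p ∨ (q ∨ p)), w1
7. ¬(p ∨ (q ∨ p)), w0
8. ¬p, w0
9. ¬(q ∨ p), w0
10. ¬q, w0
Accessibility: w0Rw0, w0Rw1, w1Rw0, w1Rw1
Branch closes: q and ¬q both at w0.
Every branch of the negation's tableau closes; the branch above is one of them.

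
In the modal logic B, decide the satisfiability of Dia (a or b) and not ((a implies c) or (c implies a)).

1. Dia (a or b) and not ((a implies c) or (c implies a)), w0
2. Dia (a or b), w0   [and-rule on 1]
3. not ((a implies c) or (c implies a)), w0   [and-rule on 1]
4. not (a implies c), w0   [neg-or-rule on 3]
5. not (c implies a), w0   [neg-or-rule on 3]
6. a, w0   [neg-implies-rule on 4]
7. not c, w0   [neg-implies-rule on 4]
8. c, w0   [neg-implies-rule on 5]
9. not a, w0   [neg-implies-rule on 5]
Accessibility: w0Rw0
Branch closes: c and not c both at w0.
All branches of the tableau close; one closing branch shown above.

No, unsatisfiable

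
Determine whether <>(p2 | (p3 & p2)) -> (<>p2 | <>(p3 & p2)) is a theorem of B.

Tableau for the negation ~(<>(p2 | (p3 & p2)) -> (<>p2 | <>(p3 & p2))):
1. ~(<>(p2 | (p3 & p2)) -> (<>p2 | <>(p3 & p2))), u
2. <>(p2 | (p3 & p2)), u
3. ~(<>p2 | <>(p3 & p2)), u
4. ~<>p2, u
5. ~<>(p3 & p2), u
6. ~p2, u
7. ~(p3 & p2), u
8. p2 | (p3 & p2), v
9. ~p2, v
10. ~(p3 & p2), v
11. p3 & p2, v
12. p3, v
13. p2, v
Accessibility: uRu, uRv, vRu, vRv
Branch closes: p2 and ~p2 both at v.
Every branch of the negation's tableau closes; the branch above is one of them.

Yes, valid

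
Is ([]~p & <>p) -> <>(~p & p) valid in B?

Valid

Tableau for the negation ~(([]~p & <>p) -> <>(~p & p)):
1. ~(([]~p & <>p) -> <>(~p & p)), 0
2. []~p & <>p, 0   [~->-rule on 1]
3. ~<>(~p & p), 0   [~->-rule on 1]
4. []~p, 0   [&-rule on 2]
5. <>p, 0   [&-rule on 2]
6. ~(~p & p), 0   [~<>-rule on 3 via 0R0]
7. ~p, 0   [[]-rule on 4 via 0R0]
8. p, 1   [<>-rule on 5: fresh world 1, 0R1]
9. ~(~p & p), 1   [~<>-rule on 3 via 0R1]
10. ~p, 1   [[]-rule on 4 via 0R1]
Accessibility: 0R0, 0R1, 1R0, 1R1
Branch closes: p and ~p both at 1.
Every branch of the negation's tableau closes; the branch above is one of them.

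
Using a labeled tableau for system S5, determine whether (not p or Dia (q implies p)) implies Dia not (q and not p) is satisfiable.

1. (not p or Dia (q implies p)) implies Dia not (q and not p), 0
2. Dia not (q and not p), 0   [implies-rule on 1 (branches; this branch)]
3. not (q and not p), 1   [Dia-rule on 2: fresh world 1, 0R1]
4. p, 1   [neg-and-rule on 3 (branches; this branch)]
Accessibility: 0R0, 0R1, 1R0, 1R1

Satisfiable (open branch found)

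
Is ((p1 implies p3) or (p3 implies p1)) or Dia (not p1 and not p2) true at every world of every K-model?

Tableau for the negation not (((p1 implies p3) or (p3 implies p1)) or Dia (not p1 and not p2)):
1. not (((p1 implies p3) or (p3 implies p1)) or Dia (not p1 and not p2)), u
2. not ((p1 implies p3) or (p3 implies p1)), u   [neg-or-rule on 1]
3. not Dia (not p1 and not p2), u   [neg-or-rule on 1]
4. not (p1 implies p3), u   [neg-or-rule on 2]
5. not (p3 implies p1), u   [neg-or-rule on 2]
6. p1, u   [neg-implies-rule on 4]
7. not p3, u   [neg-implies-rule on 4]
8. p3, u   [neg-implies-rule on 5]
9. not p1, u   [neg-implies-rule on 5]
Branch closes: p3 and not p3 both at u.
Every branch of the negation's tableau closes; the branch above is one of them.

Valid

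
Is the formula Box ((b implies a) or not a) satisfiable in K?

Satisfiable (open branch found)

1. Box ((b implies a) or not a), u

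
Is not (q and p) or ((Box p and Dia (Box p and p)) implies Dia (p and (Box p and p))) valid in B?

Tableau for the negation not (not (q and p) or ((Box p and Dia (Box p and p)) implies Dia (p and (Box p and p)))):
1. not (not (q and p) or ((Box p and Dia (Box p and p)) implies Dia (p and (Box p and p)))), 0
2. q and p, 0
3. not ((Box p and Dia (Box p and p)) implies Dia (p and (Box p and p))), 0
4. q, 0
5. p, 0
6. Box p and Dia (Box p and p), 0
7. not Dia (p and (Box p and p)), 0
8. Box p, 0
9. Dia (Box p and p), 0
10. not (p and (Box p and p)), 0
11. not (Box p and p), 0
12. not Box p, 0
13. Box p and p, 1
14. Box p, 1
15. p, 1
16. not (p and (Box p and p)), 1
17. not (Box p and p), 1
18. not Box p, 1
19. not p, 2
20. not (p and (Box p and p)), 2
21. p, 2
Accessibility: 0R0, 0R1, 0R2, 1R0, 1R1, 2R0, 2R2
Branch closes: p and not p both at 2.
All branches of the negation close; one closing branch shown above.

Valid in B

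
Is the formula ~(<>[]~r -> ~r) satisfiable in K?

Yes, satisfiable

1. ~(<>[]~r -> ~r), 0
2. <>[]~r, 0   [~->-rule on 1]
3. r, 0   [~->-rule on 1]
4. []~r, 1   [<>-rule on 2: fresh world 1, 0R1]
Accessibility: 0R1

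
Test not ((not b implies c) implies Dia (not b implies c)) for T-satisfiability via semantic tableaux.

Unsatisfiable

1. not ((not b implies c) implies Dia (not b implies c)), w0
2. not b implies c, w0
3. not Dia (not b implies c), w0
4. not (not b implies c), w0
5. not b, w0
6. not c, w0
7. c, w0
Accessibility: w0Rw0
Branch closes: c and not c both at w0.
All branches of the tableau close; one closing branch shown above.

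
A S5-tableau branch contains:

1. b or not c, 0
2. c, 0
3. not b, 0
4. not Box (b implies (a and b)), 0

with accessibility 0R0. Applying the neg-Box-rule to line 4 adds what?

a fresh world 1 with 0R1, and not (b implies (a and b)) at 1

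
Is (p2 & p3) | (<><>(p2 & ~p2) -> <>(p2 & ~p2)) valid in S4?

Valid

Tableau for the negation ~((p2 & p3) | (<><>(p2 & ~p2) -> <>(p2 & ~p2))):
1. ~((p2 & p3) | (<><>(p2 & ~p2) -> <>(p2 & ~p2))), u
2. ~(p2 & p3), u
3. ~(<><>(p2 & ~p2) -> <>(p2 & ~p2)), u
4. <><>(p2 & ~p2), u
5. ~<>(p2 & ~p2), u
6. ~(p2 & ~p2), u
7. ~p3, u
8. p2, u
9. <>(p2 & ~p2), v
10. ~(p2 & ~p2), v
11. p2, v
12. p2 & ~p2, w
13. p2, w
14. ~p2, w
Accessibility: uRu, uRv, uRw, vRv, vRw, wRw
Branch closes: p2 and ~p2 both at w.
All branches of the negation close; one closing branch shown above.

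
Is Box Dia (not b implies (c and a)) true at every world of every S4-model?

Tableau for the negation not Box Dia (not b implies (c and a)):
1. not Box Dia (not b implies (c and a)), u
2. not Dia (not b implies (c and a)), v
3. not (not b implies (c and a)), v
4. not b, v
5. not (c and a), v
6. not a, v
Accessibility: uRu, uRv, vRv
The negation has an open branch (countermodel exists).

Invalid (countermodel exists)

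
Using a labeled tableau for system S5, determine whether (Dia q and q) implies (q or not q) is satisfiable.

1. (Dia q and q) implies (q or not q), 0
2. q or not q, 0   [implies-rule on 1 (branches; this branch)]
3. not q, 0   [or-rule on 2 (branches; this branch)]
Accessibility: 0R0

Satisfiable (open branch found)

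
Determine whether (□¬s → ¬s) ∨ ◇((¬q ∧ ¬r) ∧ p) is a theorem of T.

Tableau for the negation ¬((□¬s → ¬s) ∨ ◇((¬q ∧ ¬r) ∧ p)):
1. ¬((□¬s → ¬s) ∨ ◇((¬q ∧ ¬r) ∧ p)), w0
2. ¬(□¬s → ¬s), w0
3. ¬◇((¬q ∧ ¬r) ∧ p), w0
4. □¬s, w0
5. s, w0
6. ¬((¬q ∧ ¬r) ∧ p), w0
7. ¬s, w0
Accessibility: w0Rw0
Branch closes: s and ¬s both at w0.
All branches of the negation close; one closing branch shown above.

Valid in T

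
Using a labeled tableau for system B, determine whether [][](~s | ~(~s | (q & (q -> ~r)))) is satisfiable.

Satisfiable (open branch found)

1. [][](~s | ~(~s | (q & (q -> ~r)))), u
2. [](~s | ~(~s | (q & (q -> ~r)))), u
3. ~s | ~(~s | (q & (q -> ~r))), u
4. ~(~s | (q & (q -> ~r))), u
5. s, u
6. ~(q & (q -> ~r)), u
7. ~(q -> ~r), u
8. q, u
9. r, u
Accessibility: uRu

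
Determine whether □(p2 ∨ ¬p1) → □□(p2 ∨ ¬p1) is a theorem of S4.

Tableau for the negation ¬(□(p2 ∨ ¬p1) → □□(p2 ∨ ¬p1)):
1. ¬(□(p2 ∨ ¬p1) → □□(p2 ∨ ¬p1)), u
2. □(p2 ∨ ¬p1), u
3. ¬□□(p2 ∨ ¬p1), u
4. p2 ∨ ¬p1, u
5. ¬p1, u
6. ¬□(p2 ∨ ¬p1), v
7. p2 ∨ ¬p1, v
8. ¬p1, v
9. ¬(p2 ∨ ¬p1), w
10. ¬p2, w
11. p1, w
12. p2 ∨ ¬p1, w
13. ¬p1, w
Accessibility: uRu, uRv, uRw, vRv, vRw, wRw
Branch closes: p1 and ¬p1 both at w.
All branches of the negation close; one closing branch shown above.

Valid in S4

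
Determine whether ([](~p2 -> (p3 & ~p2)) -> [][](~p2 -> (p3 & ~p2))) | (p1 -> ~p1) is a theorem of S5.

Tableau for the negation ~(([](~p2 -> (p3 & ~p2)) -> [][](~p2 -> (p3 & ~p2))) | (p1 -> ~p1)):
1. ~(([](~p2 -> (p3 & ~p2)) -> [][](~p2 -> (p3 & ~p2))) | (p1 -> ~p1)), w0
2. ~([](~p2 -> (p3 & ~p2)) -> [][](~p2 -> (p3 & ~p2))), w0
3. ~(p1 -> ~p1), w0
4. [](~p2 -> (p3 & ~p2)), w0
5. ~[][](~p2 -> (p3 & ~p2)), w0
6. p1, w0
7. ~p2 -> (p3 & ~p2), w0
8. p3 & ~p2, w0
9. p3, w0
10. ~p2, w0
11. ~[](~p2 -> (p3 & ~p2)), w1
12. ~p2 -> (p3 & ~p2), w1
13. p3 & ~p2, w1
14. p3, w1
15. ~p2, w1
16. ~(~p2 -> (p3 & ~p2)), w2
17. ~p2, w2
18. ~(p3 & ~p2), w2
19. ~p2 -> (p3 & ~p2), w2
20. ~p3, w2
21. p3 & ~p2, w2
22. p3, w2
Accessibility: w0Rw0, w0Rw1, w0Rw2, w1Rw0, w1Rw1, w1Rw2, w2Rw0, w2Rw1, w2Rw2
Branch closes: p3 and ~p3 both at w2.
Every branch of the negation's tableau closes; the branch above is one of them.

Valid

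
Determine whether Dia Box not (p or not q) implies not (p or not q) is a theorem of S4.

No, not valid

Tableau for the negation not (Dia Box not (p or not q) implies not (p or not q)):
1. not (Dia Box not (p or not q) implies not (p or not q)), 0
2. Dia Box not (p or not q), 0   [neg-implies-rule on 1]
3. p or not q, 0   [neg-implies-rule on 1]
4. not q, 0   [or-rule on 3 (branches; this branch)]
5. Box not (p or not q), 1   [Dia-rule on 2: fresh world 1, 0R1]
6. not (p or not q), 1   [Box-rule on 5 via 1R1]
7. not p, 1   [neg-or-rule on 6]
8. q, 1   [neg-or-rule on 6]
Accessibility: 0R0, 0R1, 1R1
The negation has an open branch (countermodel exists).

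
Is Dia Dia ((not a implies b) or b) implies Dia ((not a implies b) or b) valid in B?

Tableau for the negation not (Dia Dia ((not a implies b) or b) implies Dia ((not a implies b) or b)):
1. not (Dia Dia ((not a implies b) or b) implies Dia ((not a implies b) or b)), w0
2. Dia Dia ((not a implies b) or b), w0
3. not Dia ((not a implies b) or b), w0
4. not ((not a implies b) or b), w0
5. not (not a implies b), w0
6. not b, w0
7. not a, w0
8. Dia ((not a implies b) or b), w1
9. not ((not a implies b) or b), w1
10. not (not a implies b), w1
11. not b, w1
12. not a, w1
13. (not a implies b) or b, w2
14. b, w2
Accessibility: w0Rw0, w0Rw1, w1Rw0, w1Rw1, w1Rw2, w2Rw1, w2Rw2
The negation has an open branch (countermodel exists).

No, not valid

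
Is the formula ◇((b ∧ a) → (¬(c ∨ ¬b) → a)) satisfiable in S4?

Satisfiable

1. ◇((b ∧ a) → (¬(c ∨ ¬b) → a)), w0
2. (b ∧ a) → (¬(c ∨ ¬b) → a), w1
3. ¬(c ∨ ¬b) → a, w1
4. a, w1
Accessibility: w0Rw0, w0Rw1, w1Rw1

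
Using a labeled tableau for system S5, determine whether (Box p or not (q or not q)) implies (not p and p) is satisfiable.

1. (Box p or not (q or not q)) implies (not p and p), w0
2. not (Box p or not (q or not q)), w0
3. not Box p, w0
4. q or not q, w0
5. not q, w0
6. not p, w1
Accessibility: w0Rw0, w0Rw1, w1Rw0, w1Rw1

Satisfiable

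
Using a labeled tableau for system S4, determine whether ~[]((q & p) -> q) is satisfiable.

Unsatisfiable (every branch closes)

1. ~[]((q & p) -> q), u
2. ~((q & p) -> q), v   [~[]-rule on 1: fresh world v, uRv]
3. q & p, v   [~->-rule on 2]
4. ~q, v   [~->-rule on 2]
5. q, v   [&-rule on 3]
6. p, v   [&-rule on 3]
Accessibility: uRu, uRv, vRv
Branch closes: q and ~q both at v.
Every branch closes; the branch above is one of them.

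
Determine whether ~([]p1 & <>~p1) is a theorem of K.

Yes, valid

Tableau for the negation []p1 & <>~p1:
1. []p1 & <>~p1, w0
2. []p1, w0   [&-rule on 1]
3. <>~p1, w0   [&-rule on 1]
4. ~p1, w1   [<>-rule on 3: fresh world w1, w0Rw1]
5. p1, w1   [[]-rule on 2 via w0Rw1]
Accessibility: w0Rw1
Branch closes: p1 and ~p1 both at w1.
All branches of the negation close; one closing branch shown above.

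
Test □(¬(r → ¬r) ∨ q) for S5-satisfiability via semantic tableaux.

1. □(¬(r → ¬r) ∨ q), u
2. ¬(r → ¬r) ∨ q, u
3. q, u
Accessibility: uRu

Yes, satisfiable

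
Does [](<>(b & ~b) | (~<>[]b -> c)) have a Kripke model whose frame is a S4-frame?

Satisfiable (open branch found)

1. [](<>(b & ~b) | (~<>[]b -> c)), u
2. <>(b & ~b) | (~<>[]b -> c), u
3. ~<>[]b -> c, u
4. c, u
Accessibility: uRu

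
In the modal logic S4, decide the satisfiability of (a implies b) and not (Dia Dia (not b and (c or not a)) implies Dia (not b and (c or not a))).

1. (a implies b) and not (Dia Dia (not b and (c or not a)) implies Dia (not b and (c or not a))), u
2. a implies b, u
3. not (Dia Dia (not b and (c or not a)) implies Dia (not b and (c or not a))), u
4. Dia Dia (not b and (c or not a)), u
5. not Dia (not b and (c or not a)), u
6. not (not b and (c or not a)), u
7. b, u
8. not (c or not a), u
9. not c, u
10. a, u
11. Dia (not b and (c or not a)), v
12. not (not b and (c or not a)), v
13. not (c or not a), v
14. not c, v
15. a, v
16. not b and (c or not a), w
17. not b, w
18. c or not a, w
19. not (not b and (c or not a)), w
20. not a, w
21. not (c or not a), w
22. not c, w
23. a, w
Accessibility: uRu, uRv, uRw, vRv, vRw, wRw
Branch closes: a and not a both at w.
Every branch closes; the branch above is one of them.

No, unsatisfiable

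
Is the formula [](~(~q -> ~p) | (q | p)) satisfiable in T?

Yes, satisfiable

1. [](~(~q -> ~p) | (q | p)), w0
2. ~(~q -> ~p) | (q | p), w0   [[]-rule on 1 via w0Rw0]
3. q | p, w0   [|-rule on 2 (branches; this branch)]
4. p, w0   [|-rule on 3 (branches; this branch)]
Accessibility: w0Rw0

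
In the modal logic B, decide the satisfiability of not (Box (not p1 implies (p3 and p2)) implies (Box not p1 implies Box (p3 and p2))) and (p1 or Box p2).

1. not (Box (not p1 implies (p3 and p2)) implies (Box not p1 implies Box (p3 and p2))) and (p1 or Box p2), u
2. not (Box (not p1 implies (p3 and p2)) implies (Box not p1 implies Box (p3 and p2))), u
3. p1 or Box p2, u
4. Box (not p1 implies (p3 and p2)), u
5. not (Box not p1 implies Box (p3 and p2)), u
6. Box not p1, u
7. not Box (p3 and p2), u
8. not p1 implies (p3 and p2), u
9. not p1, u
10. Box p2, u
11. p2, u
12. p3 and p2, u
13. p3, u
14. not (p3 and p2), v
15. not p1 implies (p3 and p2), v
16. not p1, v
17. p2, v
18. not p3, v
19. p3 and p2, v
20. p3, v
Accessibility: uRu, uRv, vRu, vRv
Branch closes: p3 and not p3 both at v.
(One branch shown.) All branches close.

No, unsatisfiable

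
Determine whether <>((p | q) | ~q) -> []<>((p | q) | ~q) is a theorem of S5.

Yes, valid

Tableau for the negation ~(<>((p | q) | ~q) -> []<>((p | q) | ~q)):
1. ~(<>((p | q) | ~q) -> []<>((p | q) | ~q)), u
2. <>((p | q) | ~q), u
3. ~[]<>((p | q) | ~q), u
4. (p | q) | ~q, v
5. p | q, v
6. q, v
7. ~<>((p | q) | ~q), w
8. ~((p | q) | ~q), u
9. ~(p | q), u
10. q, u
11. ~p, u
12. ~q, u
Accessibility: uRu, uRv, uRw, vRu, vRv, vRw, wRu, wRv, wRw
Branch closes: q and ~q both at u.
All branches of the negation close; one closing branch shown above.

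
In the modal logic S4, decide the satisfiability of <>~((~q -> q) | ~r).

Satisfiable

1. <>~((~q -> q) | ~r), 0
2. ~((~q -> q) | ~r), 1
3. ~(~q -> q), 1
4. r, 1
5. ~q, 1
Accessibility: 0R0, 0R1, 1R1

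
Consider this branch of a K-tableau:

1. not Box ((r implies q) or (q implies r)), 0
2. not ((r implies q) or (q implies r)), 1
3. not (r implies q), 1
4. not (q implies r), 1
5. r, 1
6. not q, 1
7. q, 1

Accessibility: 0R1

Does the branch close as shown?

Closed

Both q and not q appear at 1.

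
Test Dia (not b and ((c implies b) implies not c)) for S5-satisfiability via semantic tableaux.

Satisfiable (open branch found)

1. Dia (not b and ((c implies b) implies not c)), w0
2. not b and ((c implies b) implies not c), w1
3. not b, w1
4. (c implies b) implies not c, w1
5. not c, w1
Accessibility: w0Rw0, w0Rw1, w1Rw0, w1Rw1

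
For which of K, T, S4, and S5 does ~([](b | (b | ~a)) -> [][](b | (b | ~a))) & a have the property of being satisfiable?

K, T

T-tableau for the formula:
1. ~([](b | (b | ~a)) -> [][](b | (b | ~a))) & a, 0
2. ~([](b | (b | ~a)) -> [][](b | (b | ~a))), 0   [&-rule on 1]
3. a, 0   [&-rule on 1]
4. [](b | (b | ~a)), 0   [~->-rule on 2]
5. ~[][](b | (b | ~a)), 0   [~->-rule on 2]
6. b | (b | ~a), 0   [[]-rule on 4 via 0R0]
7. b | ~a, 0   [|-rule on 6 (branches; this branch)]
8. b, 0   [|-rule on 7 (branches; this branch)]
9. ~[](b | (b | ~a)), 1   [~[]-rule on 5: fresh world 1, 0R1]
10. b | (b | ~a), 1   [[]-rule on 4 via 0R1]
11. b | ~a, 1   [|-rule on 10 (branches; this branch)]
12. ~a, 1   [|-rule on 11 (branches; this branch)]
13. ~(b | (b | ~a)), 2   [~[]-rule on 9: fresh world 2, 1R2]
14. ~b, 2   [~|-rule on 13]
15. ~(b | ~a), 2   [~|-rule on 13]
16. a, 2   [~|-rule on 15]
Accessibility: 0R0, 0R1, 1R1, 1R2, 2R2
Complete open branch: satisfiable in T, hence also in K (this T-model is also a K-model).
S4-tableau for the formula:
1. ~([](b | (b | ~a)) -> [][](b | (b | ~a))) & a, 0
2. ~([](b | (b | ~a)) -> [][](b | (b | ~a))), 0   [&-rule on 1]
3. a, 0   [&-rule on 1]
4. [](b | (b | ~a)), 0   [~->-rule on 2]
5. ~[][](b | (b | ~a)), 0   [~->-rule on 2]
6. b | (b | ~a), 0   [[]-rule on 4 via 0R0]
7. b | ~a, 0   [|-rule on 6 (branches; this branch)]
8. b, 0   [|-rule on 7 (branches; this branch)]
9. ~[](b | (b | ~a)), 1   [~[]-rule on 5: fresh world 1, 0R1]
10. b | (b | ~a), 1   [[]-rule on 4 via 0R1]
11. b | ~a, 1   [|-rule on 10 (branches; this branch)]
12. ~a, 1   [|-rule on 11 (branches; this branch)]
13. ~(b | (b | ~a)), 2   [~[]-rule on 9: fresh world 2, 1R2]
14. ~b, 2   [~|-rule on 13]
15. ~(b | ~a), 2   [~|-rule on 13]
16. a, 2   [~|-rule on 15]
17. b | (b | ~a), 2   [[]-rule on 4 via 0R2]
18. b | ~a, 2   [|-rule on 17 (branches; this branch)]
19. ~a, 2   [|-rule on 18 (branches; this branch)]
Accessibility: 0R0, 0R1, 0R2, 1R1, 1R2, 2R2
Branch closes: a and ~a both at 2.
Every branch closes (one shown): unsatisfiable in S4, hence also in S5 (every S5-frame is an S4-frame).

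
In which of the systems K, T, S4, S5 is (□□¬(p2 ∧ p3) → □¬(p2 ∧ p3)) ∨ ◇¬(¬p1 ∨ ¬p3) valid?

T, S4, S5

T-tableau for the negation ¬((□□¬(p2 ∧ p3) → □¬(p2 ∧ p3)) ∨ ◇¬(¬p1 ∨ ¬p3)):
1. ¬((□□¬(p2 ∧ p3) → □¬(p2 ∧ p3)) ∨ ◇¬(¬p1 ∨ ¬p3)), 0
2. ¬(□□¬(p2 ∧ p3) → □¬(p2 ∧ p3)), 0
3. ¬◇¬(¬p1 ∨ ¬p3), 0
4. □□¬(p2 ∧ p3), 0
5. ¬□¬(p2 ∧ p3), 0
6. ¬p1 ∨ ¬p3, 0
7. □¬(p2 ∧ p3), 0
8. ¬(p2 ∧ p3), 0
9. ¬p3, 0
10. p2 ∧ p3, 1
11. p2, 1
12. p3, 1
13. ¬p1 ∨ ¬p3, 1
14. □¬(p2 ∧ p3), 1
15. ¬(p2 ∧ p3), 1
16. ¬p1, 1
17. ¬p3, 1
Accessibility: 0R0, 0R1, 1R1
Branch closes: p3 and ¬p3 both at 1.
Every branch closes (one shown): valid in T, hence also in S4, S5 (every theorem of T is a theorem of S4 and S5).
K-tableau for the negation ¬((□□¬(p2 ∧ p3) → □¬(p2 ∧ p3)) ∨ ◇¬(¬p1 ∨ ¬p3)):
1. ¬((□□¬(p2 ∧ p3) → □¬(p2 ∧ p3)) ∨ ◇¬(¬p1 ∨ ¬p3)), 0
2. ¬(□□¬(p2 ∧ p3) → □¬(p2 ∧ p3)), 0
3. ¬◇¬(¬p1 ∨ ¬p3), 0
4. □□¬(p2 ∧ p3), 0
5. ¬□¬(p2 ∧ p3), 0
6. p2 ∧ p3, 1
7. p2, 1
8. p3, 1
9. ¬p1 ∨ ¬p3, 1
10. □¬(p2 ∧ p3), 1
11. ¬p1, 1
Accessibility: 0R1
Complete open branch: countermodel on a K-frame, so not valid in K.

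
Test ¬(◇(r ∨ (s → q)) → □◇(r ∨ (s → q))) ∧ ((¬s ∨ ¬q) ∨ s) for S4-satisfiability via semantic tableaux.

1. ¬(◇(r ∨ (s → q)) → □◇(r ∨ (s → q))) ∧ ((¬s ∨ ¬q) ∨ s), 0
2. ¬(◇(r ∨ (s → q)) → □◇(r ∨ (s → q))), 0
3. (¬s ∨ ¬q) ∨ s, 0
4. ◇(r ∨ (s → q)), 0
5. ¬□◇(r ∨ (s → q)), 0
6. s, 0
7. r ∨ (s → q), 1
8. s → q, 1
9. q, 1
10. ¬◇(r ∨ (s → q)), 2
11. ¬(r ∨ (s → q)), 2
12. ¬r, 2
13. ¬(s → q), 2
14. s, 2
15. ¬q, 2
Accessibility: 0R0, 0R1, 0R2, 1R1, 2R2

Satisfiable (open branch found)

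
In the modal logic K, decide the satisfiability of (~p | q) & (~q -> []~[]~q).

1. (~p | q) & (~q -> []~[]~q), u
2. ~p | q, u
3. ~q -> []~[]~q, u
4. q, u
5. []~[]~q, u

Satisfiable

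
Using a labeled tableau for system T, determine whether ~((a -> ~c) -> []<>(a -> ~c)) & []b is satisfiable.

1. ~((a -> ~c) -> []<>(a -> ~c)) & []b, u
2. ~((a -> ~c) -> []<>(a -> ~c)), u
3. []b, u
4. a -> ~c, u
5. ~[]<>(a -> ~c), u
6. b, u
7. ~c, u
8. ~<>(a -> ~c), v
9. b, v
10. ~(a -> ~c), v
11. a, v
12. c, v
Accessibility: uRu, uRv, vRv

Satisfiable (open branch found)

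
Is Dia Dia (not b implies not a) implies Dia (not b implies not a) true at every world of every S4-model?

Valid

Tableau for the negation not (Dia Dia (not b implies not a) implies Dia (not b implies not a)):
1. not (Dia Dia (not b implies not a) implies Dia (not b implies not a)), w0
2. Dia Dia (not b implies not a), w0   [neg-implies-rule on 1]
3. not Dia (not b implies not a), w0   [neg-implies-rule on 1]
4. not (not b implies not a), w0   [neg-Dia-rule on 3 via w0Rw0]
5. not b, w0   [neg-implies-rule on 4]
6. a, w0   [neg-implies-rule on 4]
7. Dia (not b implies not a), w1   [Dia-rule on 2: fresh world w1, w0Rw1]
8. not (not b implies not a), w1   [neg-Dia-rule on 3 via w0Rw1]
9. not b, w1   [neg-implies-rule on 8]
10. a, w1   [neg-implies-rule on 8]
11. not b implies not a, w2   [Dia-rule on 7: fresh world w2, w1Rw2]
12. not (not b implies not a), w2   [neg-Dia-rule on 3 via w0Rw2]
13. not b, w2   [neg-implies-rule on 12]
14. a, w2   [neg-implies-rule on 12]
15. not a, w2   [implies-rule on 11 (branches; this branch)]
Accessibility: w0Rw0, w0Rw1, w0Rw2, w1Rw1, w1Rw2, w2Rw2
Branch closes: a and not a both at w2.
All branches of the negation close; one closing branch shown above.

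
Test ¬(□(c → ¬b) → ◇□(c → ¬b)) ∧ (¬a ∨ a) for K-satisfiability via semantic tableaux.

Yes, satisfiable

1. ¬(□(c → ¬b) → ◇□(c → ¬b)) ∧ (¬a ∨ a), 0
2. ¬(□(c → ¬b) → ◇□(c → ¬b)), 0
3. ¬a ∨ a, 0
4. □(c → ¬b), 0
5. ¬◇□(c → ¬b), 0
6. a, 0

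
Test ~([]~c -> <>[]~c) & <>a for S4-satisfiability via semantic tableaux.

No, unsatisfiable

1. ~([]~c -> <>[]~c) & <>a, 0
2. ~([]~c -> <>[]~c), 0   [&-rule on 1]
3. <>a, 0   [&-rule on 1]
4. []~c, 0   [~->-rule on 2]
5. ~<>[]~c, 0   [~->-rule on 2]
6. ~c, 0   [[]-rule on 4 via 0R0]
7. ~[]~c, 0   [~<>-rule on 5 via 0R0]
8. a, 1   [<>-rule on 3: fresh world 1, 0R1]
9. ~c, 1   [[]-rule on 4 via 0R1]
10. ~[]~c, 1   [~<>-rule on 5 via 0R1]
11. c, 2   [~[]-rule on 7: fresh world 2, 0R2]
12. ~c, 2   [[]-rule on 4 via 0R2]
Accessibility: 0R0, 0R1, 0R2, 1R1, 2R2
Branch closes: c and ~c both at 2.
All branches of the tableau close; one closing branch shown above.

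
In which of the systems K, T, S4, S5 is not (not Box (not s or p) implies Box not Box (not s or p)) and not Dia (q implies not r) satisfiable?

K, T, S4

S5-tableau for the formula:
1. not (not Box (not s or p) implies Box not Box (not s or p)) and not Dia (q implies not r), w0
2. not (not Box (not s or p) implies Box not Box (not s or p)), w0
3. not Dia (q implies not r), w0
4. not Box (not s or p), w0
5. not Box not Box (not s or p), w0
6. not (q implies not r), w0
7. q, w0
8. r, w0
9. not (not s or p), w1
10. s, w1
11. not p, w1
12. not (q implies not r), w1
13. q, w1
14. r, w1
15. Box (not s or p), w2
16. not (q implies not r), w2
17. q, w2
18. r, w2
19. not s or p, w0
20. not s or p, w1
21. not s or p, w2
22. p, w0
23. p, w1
Accessibility: w0Rw0, w0Rw1, w0Rw2, w1Rw0, w1Rw1, w1Rw2, w2Rw0, w2Rw1, w2Rw2
Branch closes: p and not p both at w1.
Every branch closes (one shown): unsatisfiable in S5.
S4-tableau for the formula:
1. not (not Box (not s or p) implies Box not Box (not s or p)) and not Dia (q implies not r), w0
2. not (not Box (not s or p) implies Box not Box (not s or p)), w0
3. not Dia (q implies not r), w0
4. not Box (not s or p), w0
5. not Box not Box (not s or p), w0
6. not (q implies not r), w0
7. q, w0
8. r, w0
9. not (not s or p), w1
10. s, w1
11. not p, w1
12. not (q implies not r), w1
13. q, w1
14. r, w1
15. Box (not s or p), w2
16. not (q implies not r), w2
17. q, w2
18. r, w2
19. not s or p, w2
20. p, w2
Accessibility: w0Rw0, w0Rw1, w0Rw2, w1Rw1, w2Rw2
Complete open branch: satisfiable in S4, hence also in K, T (this S4-model is also a K-model and a T-model).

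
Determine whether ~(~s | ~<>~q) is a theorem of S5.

Tableau for the negation ~s | ~<>~q:
1. ~s | ~<>~q, w0
2. ~<>~q, w0
3. q, w0
Accessibility: w0Rw0
The negation has an open branch (countermodel exists).

Invalid (countermodel exists)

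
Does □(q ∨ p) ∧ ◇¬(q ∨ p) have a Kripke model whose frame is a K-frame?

1. □(q ∨ p) ∧ ◇¬(q ∨ p), w0
2. □(q ∨ p), w0
3. ◇¬(q ∨ p), w0
4. ¬(q ∨ p), w1
5. ¬q, w1
6. ¬p, w1
7. q ∨ p, w1
8. p, w1
Accessibility: w0Rw1
Branch closes: p and ¬p both at w1.
All branches of the tableau close; one closing branch shown above.

No, unsatisfiable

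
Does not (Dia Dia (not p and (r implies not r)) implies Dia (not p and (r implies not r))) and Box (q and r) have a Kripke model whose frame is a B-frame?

Satisfiable (open branch found)

1. not (Dia Dia (not p and (r implies not r)) implies Dia (not p and (r implies not r))) and Box (q and r), 0
2. not (Dia Dia (not p and (r implies not r)) implies Dia (not p and (r implies not r))), 0   [and-rule on 1]
3. Box (q and r), 0   [and-rule on 1]
4. Dia Dia (not p and (r implies not r)), 0   [neg-implies-rule on 2]
5. not Dia (not p and (r implies not r)), 0   [neg-implies-rule on 2]
6. q and r, 0   [Box-rule on 3 via 0R0]
7. q, 0   [and-rule on 6]
8. r, 0   [and-rule on 6]
9. not (not p and (r implies not r)), 0   [neg-Dia-rule on 5 via 0R0]
10. not (r implies not r), 0   [neg-and-rule on 9 (branches; this branch)]
11. Dia (not p and (r implies not r)), 1   [Dia-rule on 4: fresh world 1, 0R1]
12. q and r, 1   [Box-rule on 3 via 0R1]
13. q, 1   [and-rule on 12]
14. r, 1   [and-rule on 12]
15. not (not p and (r implies not r)), 1   [neg-Dia-rule on 5 via 0R1]
16. not (r implies not r), 1   [neg-and-rule on 15 (branches; this branch)]
17. not p and (r implies not r), 2   [Dia-rule on 11: fresh world 2, 1R2]
18. not p, 2   [and-rule on 17]
19. r implies not r, 2   [and-rule on 17]
20. not r, 2   [implies-rule on 19 (branches; this branch)]
Accessibility: 0R0, 0R1, 1R0, 1R1, 1R2, 2R1, 2R2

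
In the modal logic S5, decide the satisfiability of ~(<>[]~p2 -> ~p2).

1. ~(<>[]~p2 -> ~p2), w0
2. <>[]~p2, w0
3. p2, w0
4. []~p2, w1
5. ~p2, w0
Accessibility: w0Rw0, w0Rw1, w1Rw0, w1Rw1
Branch closes: p2 and ~p2 both at w0.
All branches of the tableau close; one closing branch shown above.

Unsatisfiable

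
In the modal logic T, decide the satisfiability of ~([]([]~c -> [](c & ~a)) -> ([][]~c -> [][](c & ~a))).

No, unsatisfiable

1. ~([]([]~c -> [](c & ~a)) -> ([][]~c -> [][](c & ~a))), 0
2. []([]~c -> [](c & ~a)), 0
3. ~([][]~c -> [][](c & ~a)), 0
4. [][]~c, 0
5. ~[][](c & ~a), 0
6. []~c -> [](c & ~a), 0
7. []~c, 0
8. ~c, 0
9. ~[]~c, 0
10. ~[](c & ~a), 1
11. []~c -> [](c & ~a), 1
12. []~c, 1
13. ~c, 1
14. ~[]~c, 1
15. c, 2
16. []~c -> [](c & ~a), 2
17. []~c, 2
18. ~c, 2
Accessibility: 0R0, 0R1, 0R2, 1R1, 2R2
Branch closes: c and ~c both at 2.
All branches of the tableau close; one closing branch shown above.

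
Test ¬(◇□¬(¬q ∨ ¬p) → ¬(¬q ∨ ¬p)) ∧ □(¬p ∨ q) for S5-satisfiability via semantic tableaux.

Unsatisfiable (every branch closes)

1. ¬(◇□¬(¬q ∨ ¬p) → ¬(¬q ∨ ¬p)) ∧ □(¬p ∨ q), u
2. ¬(◇□¬(¬q ∨ ¬p) → ¬(¬q ∨ ¬p)), u   [∧-rule on 1]
3. □(¬p ∨ q), u   [∧-rule on 1]
4. ◇□¬(¬q ∨ ¬p), u   [¬→-rule on 2]
5. ¬q ∨ ¬p, u   [¬→-rule on 2]
6. ¬p ∨ q, u   [□-rule on 3 via uRu]
7. ¬p, u   [∨-rule on 5 (branches; this branch)]
8. q, u   [∨-rule on 6 (branches; this branch)]
9. □¬(¬q ∨ ¬p), v   [◇-rule on 4: fresh world v, uRv]
10. ¬p ∨ q, v   [□-rule on 3 via uRv]
11. ¬(¬q ∨ ¬p), u   [□-rule on 9 via vRu]
12. p, u   [¬∨-rule on 11]
Accessibility: uRu, uRv, vRu, vRv
Branch closes: p and ¬p both at u.
(One branch shown.) All branches close.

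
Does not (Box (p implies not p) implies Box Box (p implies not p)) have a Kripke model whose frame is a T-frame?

Yes, satisfiable

1. not (Box (p implies not p) implies Box Box (p implies not p)), u
2. Box (p implies not p), u
3. not Box Box (p implies not p), u
4. p implies not p, u
5. not p, u
6. not Box (p implies not p), v
7. p implies not p, v
8. not p, v
9. not (p implies not p), w
10. p, w
Accessibility: uRu, uRv, vRv, vRw, wRw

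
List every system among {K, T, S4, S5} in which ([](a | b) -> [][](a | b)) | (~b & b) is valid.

S4, S5

S4-tableau for the negation ~(([](a | b) -> [][](a | b)) | (~b & b)):
1. ~(([](a | b) -> [][](a | b)) | (~b & b)), 0
2. ~([](a | b) -> [][](a | b)), 0   [~|-rule on 1]
3. ~(~b & b), 0   [~|-rule on 1]
4. [](a | b), 0   [~->-rule on 2]
5. ~[][](a | b), 0   [~->-rule on 2]
6. a | b, 0   [[]-rule on 4 via 0R0]
7. ~b, 0   [~&-rule on 3 (branches; this branch)]
8. a, 0   [|-rule on 6 (branches; this branch)]
9. ~[](a | b), 1   [~[]-rule on 5: fresh world 1, 0R1]
10. a | b, 1   [[]-rule on 4 via 0R1]
11. b, 1   [|-rule on 10 (branches; this branch)]
12. ~(a | b), 2   [~[]-rule on 9: fresh world 2, 1R2]
13. ~a, 2   [~|-rule on 12]
14. ~b, 2   [~|-rule on 12]
15. a | b, 2   [[]-rule on 4 via 0R2]
16. b, 2   [|-rule on 15 (branches; this branch)]
Accessibility: 0R0, 0R1, 0R2, 1R1, 1R2, 2R2
Branch closes: b and ~b both at 2.
Every branch closes (one shown): valid in S4, hence also in S5 (every theorem of S4 is a theorem of S5).
T-tableau for the negation ~(([](a | b) -> [][](a | b)) | (~b & b)):
1. ~(([](a | b) -> [][](a | b)) | (~b & b)), 0
2. ~([](a | b) -> [][](a | b)), 0   [~|-rule on 1]
3. ~(~b & b), 0   [~|-rule on 1]
4. [](a | b), 0   [~->-rule on 2]
5. ~[][](a | b), 0   [~->-rule on 2]
6. a | b, 0   [[]-rule on 4 via 0R0]
7. ~b, 0   [~&-rule on 3 (branches; this branch)]
8. a, 0   [|-rule on 6 (branches; this branch)]
9. ~[](a | b), 1   [~[]-rule on 5: fresh world 1, 0R1]
10. a | b, 1   [[]-rule on 4 via 0R1]
11. b, 1   [|-rule on 10 (branches; this branch)]
12. ~(a | b), 2   [~[]-rule on 9: fresh world 2, 1R2]
13. ~a, 2   [~|-rule on 12]
14. ~b, 2   [~|-rule on 12]
Accessibility: 0R0, 0R1, 1R1, 1R2, 2R2
Complete open branch: countermodel on a T-frame, so not valid in T, nor in K (the same frame is also a K-frame).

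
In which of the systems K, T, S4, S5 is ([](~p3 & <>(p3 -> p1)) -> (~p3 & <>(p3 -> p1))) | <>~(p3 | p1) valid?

T-tableau for the negation ~(([](~p3 & <>(p3 -> p1)) -> (~p3 & <>(p3 -> p1))) | <>~(p3 | p1)):
1. ~(([](~p3 & <>(p3 -> p1)) -> (~p3 & <>(p3 -> p1))) | <>~(p3 | p1)), 0
2. ~([](~p3 & <>(p3 -> p1)) -> (~p3 & <>(p3 -> p1))), 0   [~|-rule on 1]
3. ~<>~(p3 | p1), 0   [~|-rule on 1]
4. [](~p3 & <>(p3 -> p1)), 0   [~->-rule on 2]
5. ~(~p3 & <>(p3 -> p1)), 0   [~->-rule on 2]
6. p3 | p1, 0   [~<>-rule on 3 via 0R0]
7. ~p3 & <>(p3 -> p1), 0   [[]-rule on 4 via 0R0]
8. ~p3, 0   [&-rule on 7]
9. <>(p3 -> p1), 0   [&-rule on 7]
10. ~<>(p3 -> p1), 0   [~&-rule on 5 (branches; this branch)]
11. ~(p3 -> p1), 0   [~<>-rule on 10 via 0R0]
12. p3, 0   [~->-rule on 11]
13. ~p1, 0   [~->-rule on 11]
Accessibility: 0R0
Branch closes: p3 and ~p3 both at 0.
Every branch closes (one shown): valid in T, hence also in S4, S5 (every theorem of T is a theorem of S4 and S5).
K-tableau for the negation ~(([](~p3 & <>(p3 -> p1)) -> (~p3 & <>(p3 -> p1))) | <>~(p3 | p1)):
1. ~(([](~p3 & <>(p3 -> p1)) -> (~p3 & <>(p3 -> p1))) | <>~(p3 | p1)), 0
2. ~([](~p3 & <>(p3 -> p1)) -> (~p3 & <>(p3 -> p1))), 0   [~|-rule on 1]
3. ~<>~(p3 | p1), 0   [~|-rule on 1]
4. [](~p3 & <>(p3 -> p1)), 0   [~->-rule on 2]
5. ~(~p3 & <>(p3 -> p1)), 0   [~->-rule on 2]
6. ~<>(p3 -> p1), 0   [~&-rule on 5 (branches; this branch)]
Complete open branch: countermodel on a K-frame, so not valid in K.

T, S4, S5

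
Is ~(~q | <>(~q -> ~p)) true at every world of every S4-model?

Tableau for the negation ~q | <>(~q -> ~p):
1. ~q | <>(~q -> ~p), w0
2. <>(~q -> ~p), w0
3. ~q -> ~p, w1
4. ~p, w1
Accessibility: w0Rw0, w0Rw1, w1Rw1
The negation has an open branch (countermodel exists).

Not valid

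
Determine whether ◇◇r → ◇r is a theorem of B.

Tableau for the negation ¬(◇◇r → ◇r):
1. ¬(◇◇r → ◇r), 0
2. ◇◇r, 0
3. ¬◇r, 0
4. ¬r, 0
5. ◇r, 1
6. ¬r, 1
7. r, 2
Accessibility: 0R0, 0R1, 1R0, 1R1, 1R2, 2R1, 2R2
The negation has an open branch (countermodel exists).

No, not valid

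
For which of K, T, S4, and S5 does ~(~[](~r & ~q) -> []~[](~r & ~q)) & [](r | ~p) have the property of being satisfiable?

S5-tableau for the formula:
1. ~(~[](~r & ~q) -> []~[](~r & ~q)) & [](r | ~p), u
2. ~(~[](~r & ~q) -> []~[](~r & ~q)), u
3. [](r | ~p), u
4. ~[](~r & ~q), u
5. ~[]~[](~r & ~q), u
6. r | ~p, u
7. ~p, u
8. ~(~r & ~q), v
9. r | ~p, v
10. q, v
11. ~p, v
12. [](~r & ~q), w
13. r | ~p, w
14. ~r & ~q, u
15. ~r, u
16. ~q, u
17. ~r & ~q, v
18. ~r, v
19. ~q, v
Accessibility: uRu, uRv, uRw, vRu, vRv, vRw, wRu, wRv, wRw
Branch closes: q and ~q both at v.
Every branch closes (one shown): unsatisfiable in S5.
S4-tableau for the formula:
1. ~(~[](~r & ~q) -> []~[](~r & ~q)) & [](r | ~p), u
2. ~(~[](~r & ~q) -> []~[](~r & ~q)), u
3. [](r | ~p), u
4. ~[](~r & ~q), u
5. ~[]~[](~r & ~q), u
6. r | ~p, u
7. ~p, u
8. ~(~r & ~q), v
9. r | ~p, v
10. q, v
11. ~p, v
12. [](~r & ~q), w
13. r | ~p, w
14. ~r & ~q, w
15. ~r, w
16. ~q, w
17. ~p, w
Accessibility: uRu, uRv, uRw, vRv, wRw
Complete open branch: satisfiable in S4, hence also in K, T (this S4-model is also a K-model and a T-model).

K, T, S4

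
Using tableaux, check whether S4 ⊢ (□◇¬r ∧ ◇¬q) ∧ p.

Not valid

Tableau for the negation ¬((□◇¬r ∧ ◇¬q) ∧ p):
1. ¬((□◇¬r ∧ ◇¬q) ∧ p), u
2. ¬p, u   [¬∧-rule on 1 (branches; this branch)]
Accessibility: uRu
The negation has an open branch (countermodel exists).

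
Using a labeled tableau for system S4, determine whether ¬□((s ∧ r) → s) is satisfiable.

1. ¬□((s ∧ r) → s), u
2. ¬((s ∧ r) → s), v
3. s ∧ r, v
4. ¬s, v
5. s, v
6. r, v
Accessibility: uRu, uRv, vRv
Branch closes: s and ¬s both at v.
Every branch closes; the branch above is one of them.

Unsatisfiable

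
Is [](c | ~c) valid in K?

Tableau for the negation ~[](c | ~c):
1. ~[](c | ~c), w0
2. ~(c | ~c), w1
3. ~c, w1
4. c, w1
Accessibility: w0Rw1
Branch closes: c and ~c both at w1.
Every branch of the negation's tableau closes; the branch above is one of them.

Valid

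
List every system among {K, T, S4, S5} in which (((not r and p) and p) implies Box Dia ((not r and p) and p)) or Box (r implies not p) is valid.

S5

S5-tableau for the negation not ((((not r and p) and p) implies Box Dia ((not r and p) and p)) or Box (r implies not p)):
1. not ((((not r and p) and p) implies Box Dia ((not r and p) and p)) or Box (r implies not p)), w0
2. not (((not r and p) and p) implies Box Dia ((not r and p) and p)), w0   [neg-or-rule on 1]
3. not Box (r implies not p), w0   [neg-or-rule on 1]
4. (not r and p) and p, w0   [neg-implies-rule on 2]
5. not Box Dia ((not r and p) and p), w0   [neg-implies-rule on 2]
6. not r and p, w0   [and-rule on 4]
7. p, w0   [and-rule on 4]
8. not r, w0   [and-rule on 6]
9. not (r implies not p), w1   [neg-Box-rule on 3: fresh world w1, w0Rw1]
10. r, w1   [neg-implies-rule on 9]
11. p, w1   [neg-implies-rule on 9]
12. not Dia ((not r and p) and p), w2   [neg-Box-rule on 5: fresh world w2, w0Rw2]
13. not ((not r and p) and p), w0   [neg-Dia-rule on 12 via w2Rw0]
14. not ((not r and p) and p), w1   [neg-Dia-rule on 12 via w2Rw1]
15. not ((not r and p) and p), w2   [neg-Dia-rule on 12 via w2Rw2]
16. not (not r and p), w0   [neg-and-rule on 13 (branches; this branch)]
17. not (not r and p), w1   [neg-and-rule on 14 (branches; this branch)]
18. not p, w2   [neg-and-rule on 15 (branches; this branch)]
19. not p, w0   [neg-and-rule on 16 (branches; this branch)]
Accessibility: w0Rw0, w0Rw1, w0Rw2, w1Rw0, w1Rw1, w1Rw2, w2Rw0, w2Rw1, w2Rw2
Branch closes: p and not p both at w0.
Every branch closes (one shown): valid in S5.
S4-tableau for the negation not ((((not r and p) and p) implies Box Dia ((not r and p) and p)) or Box (r implies not p)):
1. not ((((not r and p) and p) implies Box Dia ((not r and p) and p)) or Box (r implies not p)), w0
2. not (((not r and p) and p) implies Box Dia ((not r and p) and p)), w0   [neg-or-rule on 1]
3. not Box (r implies not p), w0   [neg-or-rule on 1]
4. (not r and p) and p, w0   [neg-implies-rule on 2]
5. not Box Dia ((not r and p) and p), w0   [neg-implies-rule on 2]
6. not r and p, w0   [and-rule on 4]
7. p, w0   [and-rule on 4]
8. not r, w0   [and-rule on 6]
9. not (r implies not p), w1   [neg-Box-rule on 3: fresh world w1, w0Rw1]
10. r, w1   [neg-implies-rule on 9]
11. p, w1   [neg-implies-rule on 9]
12. not Dia ((not r and p) and p), w2   [neg-Box-rule on 5: fresh world w2, w0Rw2]
13. not ((not r and p) and p), w2   [neg-Dia-rule on 12 via w2Rw2]
14. not p, w2   [neg-and-rule on 13 (branches; this branch)]
Accessibility: w0Rw0, w0Rw1, w0Rw2, w1Rw1, w2Rw2
Complete open branch: countermodel on an S4-frame, so not valid in S4, nor in K, T (the same frame is also a K-frame and a T-frame).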